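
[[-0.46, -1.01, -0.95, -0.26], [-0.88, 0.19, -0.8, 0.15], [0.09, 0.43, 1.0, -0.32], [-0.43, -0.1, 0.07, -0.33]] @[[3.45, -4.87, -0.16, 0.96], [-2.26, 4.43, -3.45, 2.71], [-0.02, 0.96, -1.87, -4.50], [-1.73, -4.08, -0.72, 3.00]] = [[1.16,-2.09,5.52,0.32], [-3.71,3.75,0.87,3.72], [-0.13,3.73,-3.14,-4.21], [-0.69,3.06,0.52,-1.99]]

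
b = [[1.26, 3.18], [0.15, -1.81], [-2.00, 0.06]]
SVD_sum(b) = [[1.25, 3.18], [-0.6, -1.52], [-0.25, -0.63]] + [[0.01, -0.0], [0.75, -0.29], [-1.75, 0.69]]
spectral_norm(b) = 3.85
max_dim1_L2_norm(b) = 3.42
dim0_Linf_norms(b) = [2.0, 3.18]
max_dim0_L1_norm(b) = 5.05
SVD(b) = [[0.89,0.0],[-0.42,0.39],[-0.18,-0.92]] @ diag([3.848692581451971, 2.0468916467357454]) @ [[0.37,0.93],[0.93,-0.37]]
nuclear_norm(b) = 5.90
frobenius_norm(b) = 4.36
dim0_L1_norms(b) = [3.41, 5.05]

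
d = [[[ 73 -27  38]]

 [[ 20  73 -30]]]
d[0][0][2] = 38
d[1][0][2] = -30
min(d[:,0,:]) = -30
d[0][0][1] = -27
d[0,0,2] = 38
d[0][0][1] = -27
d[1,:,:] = [[20, 73, -30]]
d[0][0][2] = 38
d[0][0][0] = 73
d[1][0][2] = -30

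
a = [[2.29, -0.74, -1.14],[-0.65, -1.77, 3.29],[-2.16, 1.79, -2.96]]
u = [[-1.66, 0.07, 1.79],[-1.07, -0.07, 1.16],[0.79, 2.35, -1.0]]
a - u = [[3.95,-0.81,-2.93], [0.42,-1.70,2.13], [-2.95,-0.56,-1.96]]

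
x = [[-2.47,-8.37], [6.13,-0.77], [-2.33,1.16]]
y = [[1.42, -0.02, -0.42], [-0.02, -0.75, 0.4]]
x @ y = [[-3.34, 6.33, -2.31], [8.72, 0.45, -2.88], [-3.33, -0.82, 1.44]]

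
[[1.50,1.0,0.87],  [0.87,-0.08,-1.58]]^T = [[1.50, 0.87],[1.0, -0.08],[0.87, -1.58]]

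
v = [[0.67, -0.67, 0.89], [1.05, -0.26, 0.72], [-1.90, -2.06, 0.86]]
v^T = [[0.67, 1.05, -1.9], [-0.67, -0.26, -2.06], [0.89, 0.72, 0.86]]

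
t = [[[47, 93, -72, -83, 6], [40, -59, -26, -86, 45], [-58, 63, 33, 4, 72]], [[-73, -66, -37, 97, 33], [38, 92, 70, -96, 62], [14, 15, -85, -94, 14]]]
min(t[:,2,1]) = 15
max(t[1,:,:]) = 97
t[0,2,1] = 63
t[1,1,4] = 62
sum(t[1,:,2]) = -52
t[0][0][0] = 47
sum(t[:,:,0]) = 8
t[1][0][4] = 33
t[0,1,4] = 45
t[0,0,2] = -72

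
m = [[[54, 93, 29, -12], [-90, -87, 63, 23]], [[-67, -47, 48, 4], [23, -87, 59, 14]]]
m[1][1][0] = 23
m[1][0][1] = -47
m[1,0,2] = 48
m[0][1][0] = -90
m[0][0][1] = 93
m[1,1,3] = 14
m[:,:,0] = [[54, -90], [-67, 23]]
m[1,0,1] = -47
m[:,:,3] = [[-12, 23], [4, 14]]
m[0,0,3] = -12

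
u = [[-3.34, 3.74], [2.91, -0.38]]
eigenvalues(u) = [-5.48, 1.76]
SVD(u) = [[-0.89, 0.45],[0.45, 0.89]] @ diag([5.545243661877047, 1.7337741290065565]) @ [[0.77,-0.63],[0.63,0.77]]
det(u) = -9.61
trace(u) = -3.72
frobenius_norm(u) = 5.81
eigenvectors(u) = [[-0.87,-0.59], [0.5,-0.81]]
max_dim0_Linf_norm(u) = 3.74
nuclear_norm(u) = 7.28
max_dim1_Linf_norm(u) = 3.74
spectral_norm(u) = 5.55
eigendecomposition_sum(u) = [[-3.86, 2.83], [2.20, -1.62]] + [[0.52, 0.91], [0.71, 1.24]]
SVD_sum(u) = [[-3.83, 3.14], [1.93, -1.58]] + [[0.49, 0.60], [0.98, 1.20]]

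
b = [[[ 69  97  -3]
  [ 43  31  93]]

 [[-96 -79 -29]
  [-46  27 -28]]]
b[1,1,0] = -46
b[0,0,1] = 97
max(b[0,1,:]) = 93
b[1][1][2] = -28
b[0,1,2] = 93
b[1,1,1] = 27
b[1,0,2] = -29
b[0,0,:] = [69, 97, -3]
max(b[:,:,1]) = 97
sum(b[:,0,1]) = 18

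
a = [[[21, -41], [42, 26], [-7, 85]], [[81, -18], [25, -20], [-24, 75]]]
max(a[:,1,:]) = 42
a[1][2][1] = 75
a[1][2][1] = 75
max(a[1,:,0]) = 81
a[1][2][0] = -24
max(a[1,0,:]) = 81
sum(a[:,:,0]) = 138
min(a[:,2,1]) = 75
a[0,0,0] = 21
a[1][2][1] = 75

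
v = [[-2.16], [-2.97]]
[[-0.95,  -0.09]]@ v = [[2.32]]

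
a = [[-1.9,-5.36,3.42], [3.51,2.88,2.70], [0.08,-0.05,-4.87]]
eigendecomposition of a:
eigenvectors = [[(0.77+0j), (0.77-0j), -0.69+0.00j], [(-0.34-0.53j), (-0.34+0.53j), 0.06+0.00j], [0.01-0.00j, (0.01+0j), (0.72+0j)]]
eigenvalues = [(0.53+3.66j), (0.53-3.66j), (-4.95+0j)]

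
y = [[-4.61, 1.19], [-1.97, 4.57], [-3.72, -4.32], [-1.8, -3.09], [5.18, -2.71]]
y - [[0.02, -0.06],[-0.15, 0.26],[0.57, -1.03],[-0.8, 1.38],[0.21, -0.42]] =[[-4.63, 1.25],  [-1.82, 4.31],  [-4.29, -3.29],  [-1.00, -4.47],  [4.97, -2.29]]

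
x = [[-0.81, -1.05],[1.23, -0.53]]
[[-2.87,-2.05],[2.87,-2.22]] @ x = [[-0.20, 4.10],  [-5.06, -1.84]]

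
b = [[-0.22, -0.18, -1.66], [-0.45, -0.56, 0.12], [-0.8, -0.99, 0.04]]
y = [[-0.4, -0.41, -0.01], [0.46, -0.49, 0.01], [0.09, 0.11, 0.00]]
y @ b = [[0.28, 0.31, 0.61], [0.11, 0.18, -0.82], [-0.07, -0.08, -0.14]]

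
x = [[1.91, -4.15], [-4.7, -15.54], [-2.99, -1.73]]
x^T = [[1.91,-4.7,-2.99], [-4.15,-15.54,-1.73]]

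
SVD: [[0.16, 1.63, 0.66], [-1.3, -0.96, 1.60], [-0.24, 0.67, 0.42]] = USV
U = [[-0.31, -0.86, -0.42], [0.95, -0.29, -0.12], [-0.02, -0.43, 0.90]]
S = [2.32, 1.88, 0.16]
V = [[-0.55, -0.62, 0.56], [0.18, -0.75, -0.64], [-0.81, 0.25, -0.52]]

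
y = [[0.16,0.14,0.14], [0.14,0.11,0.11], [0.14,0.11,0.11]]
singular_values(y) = [0.39, 0.01, 0.0]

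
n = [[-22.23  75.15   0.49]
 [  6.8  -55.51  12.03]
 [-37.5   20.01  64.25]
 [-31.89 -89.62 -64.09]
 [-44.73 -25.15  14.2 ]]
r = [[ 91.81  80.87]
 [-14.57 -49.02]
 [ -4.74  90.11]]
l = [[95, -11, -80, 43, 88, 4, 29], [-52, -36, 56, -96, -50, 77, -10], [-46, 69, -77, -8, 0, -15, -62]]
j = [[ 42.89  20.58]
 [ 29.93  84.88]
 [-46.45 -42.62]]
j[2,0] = -46.45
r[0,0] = 91.81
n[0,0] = -22.23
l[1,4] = -50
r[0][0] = 91.81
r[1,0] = -14.57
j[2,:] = [-46.45, -42.62]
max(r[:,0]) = 91.81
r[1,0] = -14.57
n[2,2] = 64.25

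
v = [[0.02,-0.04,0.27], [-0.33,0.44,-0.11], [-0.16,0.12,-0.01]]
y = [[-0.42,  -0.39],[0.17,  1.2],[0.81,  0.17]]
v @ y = [[0.20,-0.01], [0.12,0.64], [0.08,0.2]]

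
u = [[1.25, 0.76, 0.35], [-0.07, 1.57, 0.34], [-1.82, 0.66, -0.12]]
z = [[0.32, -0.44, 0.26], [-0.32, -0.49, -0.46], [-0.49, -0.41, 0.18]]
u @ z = [[-0.01, -1.07, 0.04], [-0.69, -0.88, -0.68], [-0.73, 0.53, -0.8]]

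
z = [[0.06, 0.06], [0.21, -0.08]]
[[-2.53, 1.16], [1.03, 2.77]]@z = [[0.09, -0.24], [0.64, -0.16]]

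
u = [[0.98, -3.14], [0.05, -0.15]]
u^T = [[0.98, 0.05], [-3.14, -0.15]]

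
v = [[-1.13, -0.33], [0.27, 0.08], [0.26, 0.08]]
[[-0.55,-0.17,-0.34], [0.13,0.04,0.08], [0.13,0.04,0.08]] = v @ [[0.45, 0.13, 0.15], [0.12, 0.08, 0.51]]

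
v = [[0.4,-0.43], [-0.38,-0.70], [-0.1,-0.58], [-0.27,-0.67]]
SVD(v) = [[-0.24, 0.93], [-0.62, -0.32], [-0.47, 0.12], [-0.58, -0.14]] @ diag([1.2470359122984733, 0.5407415588226178]) @ [[0.27, 0.96], [0.96, -0.27]]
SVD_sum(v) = [[-0.08,-0.29], [-0.21,-0.75], [-0.16,-0.56], [-0.20,-0.69]] + [[0.48,-0.14], [-0.17,0.05], [0.06,-0.02], [-0.07,0.02]]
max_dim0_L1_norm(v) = 2.38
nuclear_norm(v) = 1.79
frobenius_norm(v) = 1.36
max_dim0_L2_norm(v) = 1.21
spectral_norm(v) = 1.25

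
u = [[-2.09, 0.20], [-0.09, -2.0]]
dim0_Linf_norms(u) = [2.09, 2.0]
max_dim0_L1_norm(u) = 2.2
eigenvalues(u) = [(-2.04+0.13j), (-2.04-0.13j)]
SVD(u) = [[-0.92, 0.40], [0.40, 0.92]] @ diag([2.1211974939704272, 1.9790707899349078]) @ [[0.89, -0.46],[-0.46, -0.89]]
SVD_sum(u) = [[-1.73, 0.9], [0.75, -0.39]] + [[-0.36,-0.7], [-0.84,-1.61]]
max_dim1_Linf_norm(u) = 2.09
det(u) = 4.20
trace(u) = -4.09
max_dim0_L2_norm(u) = 2.09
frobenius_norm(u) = 2.90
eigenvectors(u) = [[0.83+0.00j,(0.83-0j)], [(0.19+0.52j),0.19-0.52j]]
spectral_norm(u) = 2.12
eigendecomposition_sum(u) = [[(-1.04-0.3j), 0.10+1.62j],[(-0.04-0.73j), -1.00+0.43j]] + [[(-1.04+0.3j),  0.10-1.62j],[(-0.04+0.73j),  (-1-0.43j)]]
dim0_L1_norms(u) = [2.18, 2.2]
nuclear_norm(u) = 4.10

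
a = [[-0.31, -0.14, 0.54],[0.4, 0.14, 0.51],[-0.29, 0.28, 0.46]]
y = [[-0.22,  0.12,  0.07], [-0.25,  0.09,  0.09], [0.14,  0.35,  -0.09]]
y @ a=[[0.1, 0.07, -0.03],[0.09, 0.07, -0.05],[0.12, 0.00, 0.21]]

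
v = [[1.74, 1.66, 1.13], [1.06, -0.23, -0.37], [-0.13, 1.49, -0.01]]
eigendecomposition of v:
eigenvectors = [[0.93+0.00j, -0.05-0.35j, -0.05+0.35j], [0.34+0.00j, (-0.27+0.45j), (-0.27-0.45j)], [(0.15+0j), (0.78+0j), (0.78-0j)]]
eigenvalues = [(2.53+0j), (-0.51+0.92j), (-0.51-0.92j)]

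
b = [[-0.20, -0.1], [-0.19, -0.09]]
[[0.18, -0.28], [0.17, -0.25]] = b@[[-1.16, 0.73],[0.57, 1.29]]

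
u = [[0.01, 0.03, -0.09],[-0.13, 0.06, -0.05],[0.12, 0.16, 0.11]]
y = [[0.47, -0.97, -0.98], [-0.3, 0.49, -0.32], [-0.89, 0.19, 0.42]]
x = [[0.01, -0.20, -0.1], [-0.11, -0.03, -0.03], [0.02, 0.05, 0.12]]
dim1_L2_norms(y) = [1.46, 0.66, 1.0]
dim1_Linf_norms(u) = [0.09, 0.13, 0.16]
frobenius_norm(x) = 0.29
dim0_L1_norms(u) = [0.26, 0.25, 0.25]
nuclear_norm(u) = 0.47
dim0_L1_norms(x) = [0.14, 0.28, 0.25]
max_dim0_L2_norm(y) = 1.11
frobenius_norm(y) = 1.89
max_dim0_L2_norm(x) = 0.21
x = y @ u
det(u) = 0.00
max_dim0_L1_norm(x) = 0.28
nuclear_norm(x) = 0.44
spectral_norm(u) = 0.24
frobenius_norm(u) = 0.29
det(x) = -0.00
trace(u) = 0.18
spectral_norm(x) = 0.25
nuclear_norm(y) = 2.91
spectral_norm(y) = 1.67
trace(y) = 1.38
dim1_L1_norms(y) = [2.42, 1.11, 1.5]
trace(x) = 0.10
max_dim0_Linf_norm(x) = 0.2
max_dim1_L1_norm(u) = 0.39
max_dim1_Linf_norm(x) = 0.2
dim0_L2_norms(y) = [1.05, 1.1, 1.11]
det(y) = -0.64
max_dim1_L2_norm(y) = 1.46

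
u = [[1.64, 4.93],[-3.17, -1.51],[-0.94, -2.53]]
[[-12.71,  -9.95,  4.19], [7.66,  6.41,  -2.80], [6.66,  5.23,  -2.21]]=u @ [[-1.41, -1.26, 0.57],[-2.11, -1.6, 0.66]]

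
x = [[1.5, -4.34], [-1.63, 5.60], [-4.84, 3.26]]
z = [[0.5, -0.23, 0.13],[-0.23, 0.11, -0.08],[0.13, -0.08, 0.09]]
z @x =[[0.5, -3.03], [-0.14, 1.35], [-0.11, -0.72]]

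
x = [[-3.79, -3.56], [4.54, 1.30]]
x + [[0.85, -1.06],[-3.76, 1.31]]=[[-2.94, -4.62],[0.78, 2.61]]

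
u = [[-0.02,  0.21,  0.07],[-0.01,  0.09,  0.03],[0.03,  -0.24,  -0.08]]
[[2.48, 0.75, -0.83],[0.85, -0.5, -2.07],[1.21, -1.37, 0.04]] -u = [[2.50, 0.54, -0.90],  [0.86, -0.59, -2.1],  [1.18, -1.13, 0.12]]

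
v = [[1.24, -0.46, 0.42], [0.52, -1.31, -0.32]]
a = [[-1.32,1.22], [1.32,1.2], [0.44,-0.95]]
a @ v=[[-1.0, -0.99, -0.94], [2.26, -2.18, 0.17], [0.05, 1.04, 0.49]]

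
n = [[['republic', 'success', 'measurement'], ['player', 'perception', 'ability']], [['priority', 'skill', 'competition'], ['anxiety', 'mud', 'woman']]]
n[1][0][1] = 'skill'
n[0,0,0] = 'republic'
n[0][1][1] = 'perception'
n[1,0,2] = 'competition'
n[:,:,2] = [['measurement', 'ability'], ['competition', 'woman']]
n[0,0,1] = 'success'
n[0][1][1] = 'perception'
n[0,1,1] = 'perception'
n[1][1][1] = 'mud'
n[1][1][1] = 'mud'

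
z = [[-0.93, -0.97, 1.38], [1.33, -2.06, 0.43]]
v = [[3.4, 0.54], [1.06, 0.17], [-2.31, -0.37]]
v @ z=[[-2.44, -4.41, 4.92], [-0.76, -1.38, 1.54], [1.66, 3.0, -3.35]]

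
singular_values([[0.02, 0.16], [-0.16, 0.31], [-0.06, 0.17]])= [0.42, 0.09]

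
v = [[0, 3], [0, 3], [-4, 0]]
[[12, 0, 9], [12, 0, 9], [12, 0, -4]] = v@[[-3, 0, 1], [4, 0, 3]]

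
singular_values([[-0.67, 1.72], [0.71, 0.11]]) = [1.85, 0.7]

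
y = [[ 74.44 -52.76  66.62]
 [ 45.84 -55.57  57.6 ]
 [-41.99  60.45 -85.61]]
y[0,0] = 74.44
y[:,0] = [74.44, 45.84, -41.99]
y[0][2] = 66.62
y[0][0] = 74.44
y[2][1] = 60.45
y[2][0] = -41.99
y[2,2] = -85.61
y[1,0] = 45.84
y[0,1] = -52.76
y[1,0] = 45.84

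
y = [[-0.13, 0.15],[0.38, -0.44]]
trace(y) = -0.57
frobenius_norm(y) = 0.61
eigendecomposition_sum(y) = [[-0.0,-0.0], [-0.00,-0.00]] + [[-0.13, 0.15], [0.38, -0.44]]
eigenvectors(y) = [[0.76,  -0.32], [0.65,  0.95]]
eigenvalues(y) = [-0.0, -0.57]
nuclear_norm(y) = 0.61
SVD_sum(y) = [[-0.13, 0.15], [0.38, -0.44]] + [[-0.00, -0.0], [-0.0, -0.00]]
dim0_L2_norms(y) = [0.4, 0.46]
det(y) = 0.00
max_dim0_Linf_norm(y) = 0.44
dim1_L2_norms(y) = [0.2, 0.58]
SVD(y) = [[-0.32, 0.95], [0.95, 0.32]] @ diag([0.6143288158727611, 0.00032555855241123496]) @ [[0.65, -0.76], [-0.76, -0.65]]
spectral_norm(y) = 0.61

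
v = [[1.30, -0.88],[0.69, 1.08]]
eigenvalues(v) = [(1.19+0.77j), (1.19-0.77j)]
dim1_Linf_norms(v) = [1.3, 1.08]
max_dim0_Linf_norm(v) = 1.3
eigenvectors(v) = [[(0.75+0j), (0.75-0j)], [(0.09-0.66j), 0.09+0.66j]]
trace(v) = 2.38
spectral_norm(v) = 1.57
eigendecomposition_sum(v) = [[0.65+0.30j, -0.44+0.68j], [0.34-0.53j, 0.54+0.47j]] + [[0.65-0.30j, -0.44-0.68j], [0.34+0.53j, (0.54-0.47j)]]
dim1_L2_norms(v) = [1.57, 1.28]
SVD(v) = [[-1.00, 0.06], [0.06, 1.0]] @ diag([1.5709407849750554, 1.280251947900083]) @ [[-0.80, 0.60], [0.60, 0.80]]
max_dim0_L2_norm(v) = 1.47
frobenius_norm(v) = 2.03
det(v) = 2.01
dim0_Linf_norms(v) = [1.3, 1.08]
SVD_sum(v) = [[1.25, -0.95], [-0.08, 0.06]] + [[0.05, 0.07], [0.77, 1.02]]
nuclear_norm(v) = 2.85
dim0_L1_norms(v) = [1.99, 1.96]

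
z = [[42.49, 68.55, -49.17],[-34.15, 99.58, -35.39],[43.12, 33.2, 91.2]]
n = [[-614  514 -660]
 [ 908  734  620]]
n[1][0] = 908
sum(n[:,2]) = -40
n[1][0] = 908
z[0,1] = 68.55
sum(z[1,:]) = 30.040000000000006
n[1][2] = 620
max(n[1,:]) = 908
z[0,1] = 68.55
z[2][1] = 33.2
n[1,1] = 734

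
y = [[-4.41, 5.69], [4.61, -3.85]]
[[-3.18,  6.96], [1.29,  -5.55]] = y @[[-0.53, -0.52], [-0.97, 0.82]]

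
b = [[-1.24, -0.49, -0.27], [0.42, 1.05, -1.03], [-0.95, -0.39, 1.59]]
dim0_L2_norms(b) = [1.62, 1.22, 1.91]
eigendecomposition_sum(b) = [[-1.25,-0.30,-0.22],[0.05,0.01,0.01],[-0.40,-0.1,-0.07]] + [[-0.04, -0.03, 0.13], [0.57, 0.44, -1.72], [-0.51, -0.39, 1.55]] + [[0.05, -0.16, -0.18], [-0.2, 0.60, 0.69], [-0.03, 0.1, 0.11]]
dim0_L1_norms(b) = [2.61, 1.93, 2.89]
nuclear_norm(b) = 4.30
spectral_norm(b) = 2.42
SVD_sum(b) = [[-0.38, -0.3, 0.5], [0.78, 0.62, -1.02], [-1.00, -0.80, 1.31]] + [[-0.85, -0.2, -0.77], [-0.14, -0.03, -0.13], [0.21, 0.05, 0.19]] + [[-0.0, 0.01, 0.00], [-0.21, 0.46, 0.12], [-0.16, 0.36, 0.09]]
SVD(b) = [[-0.29, -0.96, 0.02], [0.59, -0.16, 0.79], [-0.76, 0.24, 0.61]] @ diag([2.4185357285462135, 1.2193533566154846, 0.6610312560355883]) @ [[0.55,  0.44,  -0.71],[0.73,  0.17,  0.66],[-0.41,  0.88,  0.23]]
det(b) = -1.95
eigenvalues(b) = [-1.31, 1.94, 0.77]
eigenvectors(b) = [[0.95, 0.06, -0.25], [-0.04, -0.74, 0.95], [0.31, 0.67, 0.16]]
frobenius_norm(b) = 2.79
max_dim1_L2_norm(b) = 1.89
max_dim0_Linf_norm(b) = 1.59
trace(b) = 1.40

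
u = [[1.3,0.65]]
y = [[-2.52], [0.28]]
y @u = [[-3.28, -1.64], [0.36, 0.18]]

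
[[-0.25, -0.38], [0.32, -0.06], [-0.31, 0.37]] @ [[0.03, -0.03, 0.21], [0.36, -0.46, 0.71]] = [[-0.14, 0.18, -0.32], [-0.01, 0.02, 0.02], [0.12, -0.16, 0.20]]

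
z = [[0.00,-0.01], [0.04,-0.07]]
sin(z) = [[-0.00, -0.01],[0.04, -0.07]]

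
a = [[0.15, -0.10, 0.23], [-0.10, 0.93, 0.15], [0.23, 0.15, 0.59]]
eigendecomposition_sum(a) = [[0.02, 0.0, -0.01],[0.00, 0.00, -0.00],[-0.01, -0.0, 0.0]] + [[0.13,-0.09,0.25], [-0.09,0.06,-0.17], [0.25,-0.17,0.47]] + [[0.0,-0.02,-0.01], [-0.02,0.87,0.32], [-0.01,0.32,0.12]]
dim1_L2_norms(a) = [0.29, 0.95, 0.65]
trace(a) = 1.67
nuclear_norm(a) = 1.67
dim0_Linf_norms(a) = [0.23, 0.93, 0.59]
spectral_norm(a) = 0.99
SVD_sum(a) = [[0.00, -0.02, -0.01], [-0.02, 0.87, 0.32], [-0.01, 0.32, 0.12]] + [[0.13, -0.09, 0.25], [-0.09, 0.06, -0.17], [0.25, -0.17, 0.47]] + [[0.02, 0.00, -0.01], [0.00, 0.00, -0.00], [-0.01, -0.0, 0.0]]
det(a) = 0.02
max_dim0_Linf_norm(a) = 0.93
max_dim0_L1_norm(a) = 1.18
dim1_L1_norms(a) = [0.48, 1.18, 0.97]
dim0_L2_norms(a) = [0.29, 0.95, 0.65]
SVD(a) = [[-0.02, -0.44, -0.9], [0.94, 0.3, -0.17], [0.34, -0.84, 0.41]] @ diag([0.9869285067213427, 0.6569551421715415, 0.026116351107115812]) @ [[-0.02, 0.94, 0.34], [-0.44, 0.3, -0.84], [-0.90, -0.17, 0.41]]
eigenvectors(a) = [[-0.9,-0.44,-0.02], [-0.17,0.3,0.94], [0.41,-0.84,0.34]]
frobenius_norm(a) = 1.19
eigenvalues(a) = [0.03, 0.66, 0.99]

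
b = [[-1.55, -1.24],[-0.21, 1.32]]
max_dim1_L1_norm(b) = 2.79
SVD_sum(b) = [[-1.19, -1.52], [0.56, 0.72]] + [[-0.36,0.28], [-0.77,0.6]]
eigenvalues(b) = [-1.64, 1.41]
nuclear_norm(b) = 3.22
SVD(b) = [[-0.9, 0.43], [0.43, 0.9]] @ diag([2.1354304879550527, 1.0800632532921606]) @ [[0.61, 0.79], [-0.79, 0.61]]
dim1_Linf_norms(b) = [1.55, 1.32]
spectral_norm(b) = 2.14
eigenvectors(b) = [[-1.00, 0.39], [-0.07, -0.92]]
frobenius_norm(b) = 2.39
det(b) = -2.31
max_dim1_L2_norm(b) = 1.98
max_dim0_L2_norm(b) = 1.81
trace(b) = -0.23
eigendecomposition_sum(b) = [[-1.59, -0.67], [-0.11, -0.05]] + [[0.04, -0.57], [-0.1, 1.37]]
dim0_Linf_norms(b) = [1.55, 1.32]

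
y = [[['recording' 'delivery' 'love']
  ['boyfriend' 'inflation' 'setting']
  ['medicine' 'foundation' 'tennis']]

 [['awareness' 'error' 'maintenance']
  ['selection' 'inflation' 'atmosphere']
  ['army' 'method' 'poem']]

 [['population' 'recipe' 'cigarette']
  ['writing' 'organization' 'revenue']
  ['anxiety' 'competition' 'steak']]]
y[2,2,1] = 'competition'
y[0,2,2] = 'tennis'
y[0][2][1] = 'foundation'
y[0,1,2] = 'setting'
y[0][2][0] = 'medicine'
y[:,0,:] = [['recording', 'delivery', 'love'], ['awareness', 'error', 'maintenance'], ['population', 'recipe', 'cigarette']]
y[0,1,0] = 'boyfriend'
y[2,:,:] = [['population', 'recipe', 'cigarette'], ['writing', 'organization', 'revenue'], ['anxiety', 'competition', 'steak']]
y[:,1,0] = ['boyfriend', 'selection', 'writing']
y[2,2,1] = 'competition'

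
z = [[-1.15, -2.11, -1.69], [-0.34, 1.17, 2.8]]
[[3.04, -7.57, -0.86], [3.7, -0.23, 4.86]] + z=[[1.89, -9.68, -2.55], [3.36, 0.94, 7.66]]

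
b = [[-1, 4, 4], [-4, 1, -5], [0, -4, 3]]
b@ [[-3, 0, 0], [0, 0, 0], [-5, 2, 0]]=[[-17, 8, 0], [37, -10, 0], [-15, 6, 0]]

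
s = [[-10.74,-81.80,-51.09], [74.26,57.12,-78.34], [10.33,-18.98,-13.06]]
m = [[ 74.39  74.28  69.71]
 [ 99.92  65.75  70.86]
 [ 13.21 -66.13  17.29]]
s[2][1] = -18.98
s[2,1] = -18.98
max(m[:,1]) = 74.28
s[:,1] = [-81.8, 57.12, -18.98]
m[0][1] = 74.28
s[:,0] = [-10.74, 74.26, 10.33]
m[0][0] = 74.39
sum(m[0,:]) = 218.38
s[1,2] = -78.34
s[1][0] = 74.26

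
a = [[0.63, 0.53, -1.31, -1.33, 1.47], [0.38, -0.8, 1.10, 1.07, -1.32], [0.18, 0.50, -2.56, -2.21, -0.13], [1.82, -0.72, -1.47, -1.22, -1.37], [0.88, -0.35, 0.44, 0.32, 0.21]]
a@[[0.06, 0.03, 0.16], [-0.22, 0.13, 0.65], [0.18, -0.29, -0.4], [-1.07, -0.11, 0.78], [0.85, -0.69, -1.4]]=[[2.36, -0.40, -2.13], [-1.87, 0.38, 1.78], [1.69, 1.15, -0.16], [0.14, 1.47, 1.38], [0.05, -0.33, -0.31]]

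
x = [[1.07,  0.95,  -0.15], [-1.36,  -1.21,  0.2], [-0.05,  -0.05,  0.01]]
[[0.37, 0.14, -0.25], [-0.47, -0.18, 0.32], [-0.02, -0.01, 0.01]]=x @ [[0.45, -0.13, -0.07],[-0.13, 0.28, -0.10],[-0.07, -0.10, 0.52]]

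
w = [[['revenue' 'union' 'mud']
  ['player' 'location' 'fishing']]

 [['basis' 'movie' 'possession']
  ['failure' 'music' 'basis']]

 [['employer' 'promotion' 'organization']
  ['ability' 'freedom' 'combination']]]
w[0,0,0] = 'revenue'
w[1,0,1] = 'movie'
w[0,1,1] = 'location'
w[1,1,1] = 'music'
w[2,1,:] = ['ability', 'freedom', 'combination']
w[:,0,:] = [['revenue', 'union', 'mud'], ['basis', 'movie', 'possession'], ['employer', 'promotion', 'organization']]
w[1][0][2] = 'possession'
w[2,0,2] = 'organization'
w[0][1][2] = 'fishing'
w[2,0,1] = 'promotion'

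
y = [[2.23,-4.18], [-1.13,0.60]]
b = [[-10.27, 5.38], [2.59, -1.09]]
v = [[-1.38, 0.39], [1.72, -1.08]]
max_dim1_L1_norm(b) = 15.65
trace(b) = -11.36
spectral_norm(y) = 4.86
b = y @ v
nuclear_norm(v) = 2.80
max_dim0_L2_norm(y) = 4.22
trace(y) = 2.83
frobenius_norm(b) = 11.93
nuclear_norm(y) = 5.55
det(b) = -2.74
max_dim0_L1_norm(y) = 4.78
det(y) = -3.39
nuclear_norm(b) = 12.16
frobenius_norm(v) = 2.49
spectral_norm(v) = 2.46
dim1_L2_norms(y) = [4.74, 1.28]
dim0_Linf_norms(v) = [1.72, 1.08]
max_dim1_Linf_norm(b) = 10.27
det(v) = 0.82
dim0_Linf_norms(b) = [10.27, 5.38]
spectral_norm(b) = 11.93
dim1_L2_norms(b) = [11.59, 2.81]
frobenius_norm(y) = 4.91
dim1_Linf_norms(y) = [4.18, 1.13]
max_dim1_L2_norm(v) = 2.03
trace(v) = -2.46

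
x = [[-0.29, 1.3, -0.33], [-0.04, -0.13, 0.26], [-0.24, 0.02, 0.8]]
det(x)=0.003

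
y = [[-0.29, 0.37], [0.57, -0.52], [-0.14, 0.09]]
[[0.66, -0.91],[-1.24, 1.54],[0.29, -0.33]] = y @ [[-1.93, 1.62],[0.26, -1.18]]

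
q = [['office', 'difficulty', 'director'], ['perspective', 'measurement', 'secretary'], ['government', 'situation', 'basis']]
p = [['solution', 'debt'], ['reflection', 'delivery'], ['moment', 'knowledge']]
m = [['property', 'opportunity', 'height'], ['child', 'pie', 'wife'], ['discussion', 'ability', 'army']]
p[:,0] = ['solution', 'reflection', 'moment']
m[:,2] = ['height', 'wife', 'army']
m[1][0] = 'child'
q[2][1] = 'situation'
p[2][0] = 'moment'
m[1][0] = 'child'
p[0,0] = 'solution'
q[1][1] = 'measurement'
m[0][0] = 'property'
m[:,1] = ['opportunity', 'pie', 'ability']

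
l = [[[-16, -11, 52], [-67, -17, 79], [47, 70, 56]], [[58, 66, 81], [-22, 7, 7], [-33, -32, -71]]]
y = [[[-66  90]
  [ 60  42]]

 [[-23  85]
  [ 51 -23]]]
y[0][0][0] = -66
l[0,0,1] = -11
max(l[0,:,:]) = 79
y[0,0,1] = 90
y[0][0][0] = -66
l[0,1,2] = 79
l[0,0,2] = 52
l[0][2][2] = 56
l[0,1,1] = -17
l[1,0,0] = 58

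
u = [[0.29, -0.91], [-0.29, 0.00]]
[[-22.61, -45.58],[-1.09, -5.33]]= u @ [[3.75, 18.37], [26.04, 55.94]]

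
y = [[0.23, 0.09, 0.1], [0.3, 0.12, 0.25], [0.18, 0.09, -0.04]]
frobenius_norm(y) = 0.53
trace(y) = 0.31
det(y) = -0.00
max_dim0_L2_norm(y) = 0.42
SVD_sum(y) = [[0.22, 0.09, 0.12], [0.33, 0.14, 0.19], [0.13, 0.05, 0.07]] + [[0.01, 0.01, -0.02],[-0.03, -0.02, 0.06],[0.05, 0.03, -0.11]] + [[0.0, -0.01, -0.0],[-0.00, 0.00, 0.0],[-0.0, 0.0, 0.0]]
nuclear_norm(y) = 0.67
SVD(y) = [[-0.52, 0.18, -0.83], [-0.79, -0.46, 0.40], [-0.31, 0.87, 0.38]] @ diag([0.5073859880814953, 0.14998472352001385, 0.008002612647738739]) @ [[-0.82, -0.34, -0.47],  [0.40, 0.26, -0.88],  [-0.42, 0.91, 0.08]]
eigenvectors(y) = [[-0.52, -0.42, -0.03], [-0.78, 0.9, -0.68], [-0.35, 0.11, 0.73]]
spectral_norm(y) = 0.51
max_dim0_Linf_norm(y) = 0.3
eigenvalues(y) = [0.43, 0.01, -0.13]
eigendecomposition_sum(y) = [[0.23, 0.09, 0.10], [0.34, 0.14, 0.15], [0.15, 0.06, 0.07]] + [[0.0, -0.00, -0.00], [-0.01, 0.01, 0.0], [-0.0, 0.00, 0.0]] + [[-0.00, -0.0, 0.00], [-0.03, -0.03, 0.10], [0.03, 0.03, -0.11]]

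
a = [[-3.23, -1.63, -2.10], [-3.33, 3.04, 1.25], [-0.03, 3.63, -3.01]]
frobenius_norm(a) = 7.85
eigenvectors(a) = [[0.29+0.00j,(-0.68+0j),(-0.68-0j)],[(-0.87+0j),(-0.28-0.18j),(-0.28+0.18j)],[-0.41+0.00j,-0.02+0.65j,-0.02-0.65j]]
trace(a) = -3.20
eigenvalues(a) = [(4.72+0j), (-3.96+1.57j), (-3.96-1.57j)]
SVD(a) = [[-0.21,0.85,0.48],[-0.7,0.22,-0.68],[-0.68,-0.48,0.55]] @ diag([5.475653451073589, 4.245606751554636, 3.6908999708607033]) @ [[0.55, -0.78, 0.29], [-0.81, -0.58, -0.02], [0.18, -0.23, -0.96]]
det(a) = 85.80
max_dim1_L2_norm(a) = 4.72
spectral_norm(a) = 5.48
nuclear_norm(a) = 13.41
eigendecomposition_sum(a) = [[0.51+0.00j, (-1.23+0j), -0.34+0.00j], [-1.56+0.00j, 3.73+0.00j, (1.03+0j)], [(-0.74+0j), 1.75+0.00j, 0.48+0.00j]] + [[-1.87+0.43j,(-0.2+0.99j),(-0.88-1.81j)], [(-0.88-0.31j),-0.34+0.36j,(0.11-0.98j)], [0.35+1.79j,0.94+0.22j,-1.75+0.78j]] + [[(-1.87-0.43j),-0.20-0.99j,-0.88+1.81j], [-0.88+0.31j,(-0.34-0.36j),0.11+0.98j], [0.35-1.79j,(0.94-0.22j),-1.75-0.78j]]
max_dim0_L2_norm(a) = 5.01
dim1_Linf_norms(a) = [3.23, 3.33, 3.63]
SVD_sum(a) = [[-0.62, 0.88, -0.33],[-2.12, 3.0, -1.13],[-2.06, 2.91, -1.1]] + [[-2.94, -2.10, -0.06], [-0.75, -0.53, -0.02], [1.66, 1.18, 0.03]] + [[0.33,-0.41,-1.71], [-0.46,0.57,2.39], [0.37,-0.47,-1.95]]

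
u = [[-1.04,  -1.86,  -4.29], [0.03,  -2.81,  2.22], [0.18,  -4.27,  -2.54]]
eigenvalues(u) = [(-1.17+0j), (-2.61+3.18j), (-2.61-3.18j)]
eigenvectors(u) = [[1.00+0.00j,-0.73+0.00j,(-0.73-0j)], [(0.04+0j),(0.27+0.29j),0.27-0.29j], [0.01+0.00j,(-0.38+0.41j),(-0.38-0.41j)]]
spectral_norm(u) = 6.53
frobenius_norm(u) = 7.78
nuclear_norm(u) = 11.42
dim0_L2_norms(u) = [1.06, 5.44, 5.46]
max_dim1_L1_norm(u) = 7.19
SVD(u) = [[0.68, -0.42, -0.6], [0.06, 0.85, -0.52], [0.73, 0.32, 0.6]] @ diag([6.526600491008839, 4.166735516574227, 0.7275995915900966]) @ [[-0.09,-0.70,-0.71], [0.12,-0.72,0.69], [0.99,0.03,-0.15]]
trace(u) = -6.39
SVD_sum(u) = [[-0.39, -3.09, -3.16], [-0.03, -0.26, -0.27], [-0.42, -3.32, -3.39]] + [[-0.22, 1.25, -1.19], [0.44, -2.54, 2.43], [0.17, -0.96, 0.92]] + [[-0.43, -0.01, 0.07], [-0.38, -0.01, 0.06], [0.43, 0.01, -0.07]]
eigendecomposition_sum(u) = [[(-1.13+0j), (-1.52+0j), (1.08-0j)], [(-0.04+0j), (-0.06+0j), 0.04-0.00j], [(-0.02+0j), (-0.02+0j), (0.02-0j)]] + [[0.04+0.13j, -0.17-3.59j, -2.68+0.24j], [(0.04-0.07j), (-1.38+1.4j), (1.09+0.99j)], [0.10+0.04j, -2.12-1.79j, -1.28+1.65j]] + [[(0.04-0.13j), (-0.17+3.59j), (-2.68-0.24j)], [(0.04+0.07j), -1.38-1.40j, (1.09-0.99j)], [0.10-0.04j, -2.12+1.79j, -1.28-1.65j]]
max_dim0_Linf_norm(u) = 4.29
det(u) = -19.79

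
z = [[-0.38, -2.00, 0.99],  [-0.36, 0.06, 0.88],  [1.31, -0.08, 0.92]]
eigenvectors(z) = [[(-0.84+0j), (0.17+0.36j), 0.17-0.36j], [-0.37+0.00j, (0.37-0.33j), (0.37+0.33j)], [(0.4+0j), (0.77+0j), (0.77-0j)]]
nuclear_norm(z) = 4.74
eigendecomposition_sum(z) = [[(-0.95-0j), (-1.03+0j), (0.69+0j)],[(-0.41-0j), -0.45+0.00j, (0.3+0j)],[0.46+0.00j, 0.49-0.00j, -0.33-0.00j]] + [[(0.28+0.11j), (-0.49+0.06j), 0.15+0.29j],[(0.03-0.38j), (0.25+0.56j), 0.29-0.28j],[0.43-0.41j, (-0.29+0.91j), 0.63-0.03j]] + [[0.28-0.11j, (-0.49-0.06j), 0.15-0.29j], [(0.03+0.38j), 0.25-0.56j, (0.29+0.28j)], [0.43+0.41j, -0.29-0.91j, 0.63+0.03j]]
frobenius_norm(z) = 2.93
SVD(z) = [[0.96, 0.23, -0.18], [0.20, -0.07, 0.98], [0.21, -0.97, -0.12]] @ diag([2.332693551202258, 1.56742613086331, 0.8382816474588202]) @ [[-0.07, -0.82, 0.57], [-0.85, -0.25, -0.46], [-0.52, 0.51, 0.68]]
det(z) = -3.07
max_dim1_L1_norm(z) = 3.37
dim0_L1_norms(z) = [2.05, 2.14, 2.79]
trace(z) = 0.60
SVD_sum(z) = [[-0.15, -1.83, 1.26], [-0.03, -0.39, 0.27], [-0.03, -0.41, 0.28]] + [[-0.31, -0.09, -0.17],[0.1, 0.03, 0.05],[1.29, 0.38, 0.70]] + [[0.08, -0.08, -0.1],[-0.43, 0.42, 0.56],[0.05, -0.05, -0.07]]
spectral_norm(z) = 2.33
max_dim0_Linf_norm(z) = 2.0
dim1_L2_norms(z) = [2.26, 0.95, 1.6]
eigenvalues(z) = [(-1.73+0j), (1.17+0.64j), (1.17-0.64j)]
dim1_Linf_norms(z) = [2.0, 0.88, 1.31]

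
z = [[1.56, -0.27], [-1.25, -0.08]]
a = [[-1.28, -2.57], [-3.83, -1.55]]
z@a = [[-0.96, -3.59], [1.91, 3.34]]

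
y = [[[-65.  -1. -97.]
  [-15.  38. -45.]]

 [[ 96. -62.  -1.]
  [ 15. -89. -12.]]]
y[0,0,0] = -65.0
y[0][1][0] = -15.0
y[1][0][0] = 96.0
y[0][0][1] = -1.0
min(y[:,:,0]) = -65.0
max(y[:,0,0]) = 96.0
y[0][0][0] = -65.0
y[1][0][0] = 96.0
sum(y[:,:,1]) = -114.0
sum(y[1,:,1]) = -151.0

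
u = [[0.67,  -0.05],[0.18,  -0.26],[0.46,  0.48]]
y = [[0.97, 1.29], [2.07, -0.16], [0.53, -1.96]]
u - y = [[-0.3, -1.34], [-1.89, -0.1], [-0.07, 2.44]]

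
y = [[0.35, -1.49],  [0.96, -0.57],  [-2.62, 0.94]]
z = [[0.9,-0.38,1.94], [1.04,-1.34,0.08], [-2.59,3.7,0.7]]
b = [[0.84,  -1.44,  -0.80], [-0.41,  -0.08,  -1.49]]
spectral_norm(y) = 3.14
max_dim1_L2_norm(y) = 2.78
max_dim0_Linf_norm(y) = 2.62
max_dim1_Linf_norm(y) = 2.62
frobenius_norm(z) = 5.34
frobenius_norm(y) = 3.37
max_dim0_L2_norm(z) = 3.95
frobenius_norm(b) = 2.41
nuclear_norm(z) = 7.01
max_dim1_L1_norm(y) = 3.56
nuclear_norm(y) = 4.36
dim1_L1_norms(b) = [3.08, 1.98]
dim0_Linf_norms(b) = [0.84, 1.44, 1.49]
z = y @ b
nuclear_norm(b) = 3.35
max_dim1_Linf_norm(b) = 1.49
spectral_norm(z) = 4.91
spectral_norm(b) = 2.00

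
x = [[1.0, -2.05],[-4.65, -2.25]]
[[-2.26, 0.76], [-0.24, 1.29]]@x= [[-5.79, 2.92],  [-6.24, -2.41]]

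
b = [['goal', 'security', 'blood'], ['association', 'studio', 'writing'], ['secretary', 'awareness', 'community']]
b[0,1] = 'security'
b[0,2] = 'blood'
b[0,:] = ['goal', 'security', 'blood']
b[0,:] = ['goal', 'security', 'blood']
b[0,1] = 'security'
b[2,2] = 'community'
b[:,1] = ['security', 'studio', 'awareness']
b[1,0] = 'association'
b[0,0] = 'goal'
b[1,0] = 'association'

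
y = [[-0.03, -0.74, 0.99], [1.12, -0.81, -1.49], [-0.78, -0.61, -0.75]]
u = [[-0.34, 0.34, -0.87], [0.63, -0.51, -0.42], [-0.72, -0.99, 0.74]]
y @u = [[-1.17, -0.61, 1.07], [0.18, 2.27, -1.74], [0.42, 0.79, 0.38]]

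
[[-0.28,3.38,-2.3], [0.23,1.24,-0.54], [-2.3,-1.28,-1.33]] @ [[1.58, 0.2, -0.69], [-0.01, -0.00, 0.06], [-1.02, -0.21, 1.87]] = [[1.87, 0.43, -3.90], [0.9, 0.16, -1.09], [-2.26, -0.18, -0.98]]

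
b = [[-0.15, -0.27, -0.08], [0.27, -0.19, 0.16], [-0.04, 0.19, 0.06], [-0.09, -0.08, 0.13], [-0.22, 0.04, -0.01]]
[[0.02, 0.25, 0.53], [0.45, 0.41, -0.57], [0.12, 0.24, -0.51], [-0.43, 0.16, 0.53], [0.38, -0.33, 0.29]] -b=[[0.17, 0.52, 0.61], [0.18, 0.6, -0.73], [0.16, 0.05, -0.57], [-0.34, 0.24, 0.4], [0.6, -0.37, 0.30]]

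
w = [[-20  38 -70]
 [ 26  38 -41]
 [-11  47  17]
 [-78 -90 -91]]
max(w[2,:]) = 47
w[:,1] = [38, 38, 47, -90]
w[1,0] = 26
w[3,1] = -90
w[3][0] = -78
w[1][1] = 38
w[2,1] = 47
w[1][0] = 26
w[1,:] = [26, 38, -41]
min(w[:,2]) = -91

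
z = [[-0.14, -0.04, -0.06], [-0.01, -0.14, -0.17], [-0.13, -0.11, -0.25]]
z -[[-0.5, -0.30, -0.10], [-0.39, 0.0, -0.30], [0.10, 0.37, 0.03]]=[[0.36, 0.26, 0.04], [0.38, -0.14, 0.13], [-0.23, -0.48, -0.28]]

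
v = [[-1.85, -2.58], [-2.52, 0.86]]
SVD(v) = [[-0.87, -0.49],  [-0.49, 0.87]] @ diag([3.3835586866265084, 2.3917421713375164]) @ [[0.84, 0.54], [-0.54, 0.84]]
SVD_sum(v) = [[-2.48, -1.6], [-1.39, -0.89]] + [[0.63, -0.98],[-1.13, 1.75]]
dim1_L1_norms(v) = [4.43, 3.38]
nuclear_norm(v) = 5.78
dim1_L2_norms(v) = [3.17, 2.66]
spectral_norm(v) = 3.38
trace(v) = -0.99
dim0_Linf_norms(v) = [2.52, 2.58]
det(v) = -8.09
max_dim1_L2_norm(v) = 3.17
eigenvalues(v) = [-3.38, 2.39]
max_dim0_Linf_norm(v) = 2.58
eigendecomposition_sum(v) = [[-2.48, -1.51], [-1.48, -0.9]] + [[0.63,-1.07], [-1.04,1.76]]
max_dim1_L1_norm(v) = 4.43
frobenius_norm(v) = 4.14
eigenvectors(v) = [[-0.86, 0.52],[-0.51, -0.85]]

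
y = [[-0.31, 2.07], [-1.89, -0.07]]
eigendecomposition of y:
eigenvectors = [[(0.72+0j), 0.72-0.00j], [(0.04+0.69j), (0.04-0.69j)]]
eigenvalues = [(-0.19+1.97j), (-0.19-1.97j)]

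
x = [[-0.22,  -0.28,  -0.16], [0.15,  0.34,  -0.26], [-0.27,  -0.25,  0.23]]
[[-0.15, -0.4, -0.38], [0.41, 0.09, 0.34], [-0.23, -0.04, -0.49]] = x @ [[-0.51, 0.03, 1.46], [1.14, 0.90, 0.27], [-0.38, 0.86, -0.11]]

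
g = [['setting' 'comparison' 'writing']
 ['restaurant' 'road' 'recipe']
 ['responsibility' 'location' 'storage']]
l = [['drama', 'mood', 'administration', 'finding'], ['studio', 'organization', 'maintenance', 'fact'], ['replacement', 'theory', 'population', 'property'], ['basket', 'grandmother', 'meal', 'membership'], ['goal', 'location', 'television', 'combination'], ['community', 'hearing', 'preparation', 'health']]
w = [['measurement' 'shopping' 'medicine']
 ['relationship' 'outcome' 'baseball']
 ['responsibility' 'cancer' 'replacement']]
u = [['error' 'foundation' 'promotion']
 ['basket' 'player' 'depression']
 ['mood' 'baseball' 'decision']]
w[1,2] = 'baseball'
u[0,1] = 'foundation'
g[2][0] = 'responsibility'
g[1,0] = 'restaurant'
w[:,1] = ['shopping', 'outcome', 'cancer']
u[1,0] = 'basket'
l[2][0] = 'replacement'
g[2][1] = 'location'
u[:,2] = ['promotion', 'depression', 'decision']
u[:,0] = ['error', 'basket', 'mood']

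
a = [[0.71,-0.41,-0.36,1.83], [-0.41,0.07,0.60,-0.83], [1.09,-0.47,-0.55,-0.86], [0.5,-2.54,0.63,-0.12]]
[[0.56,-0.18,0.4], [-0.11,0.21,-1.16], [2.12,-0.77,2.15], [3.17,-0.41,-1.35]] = a @ [[1.50,  -0.42,  0.69],[-0.83,  0.13,  0.18],[0.42,  0.24,  -2.05],[-0.38,  0.14,  -0.41]]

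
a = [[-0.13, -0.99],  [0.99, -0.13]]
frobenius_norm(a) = 1.41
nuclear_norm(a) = 2.00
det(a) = 1.00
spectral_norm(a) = 1.00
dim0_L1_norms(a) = [1.12, 1.12]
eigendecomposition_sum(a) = [[(-0.06+0.5j), -0.50-0.06j], [(0.5+0.06j), -0.06+0.50j]] + [[(-0.06-0.5j), (-0.5+0.06j)], [0.50-0.06j, (-0.06-0.5j)]]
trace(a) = -0.26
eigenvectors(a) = [[(0.71+0j),(0.71-0j)], [0.00-0.71j,0.71j]]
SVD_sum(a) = [[-0.13, 0.0], [0.99, 0.00]] + [[0.0, -0.99], [0.0, -0.13]]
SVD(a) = [[-0.13, 0.99], [0.99, 0.13]] @ diag([0.9984988733093293, 0.9984988733093292]) @ [[1.0, 0.0], [-0.00, -1.0]]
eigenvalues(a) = [(-0.13+0.99j), (-0.13-0.99j)]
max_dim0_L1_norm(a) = 1.12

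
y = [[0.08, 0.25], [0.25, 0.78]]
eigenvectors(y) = [[-0.95,-0.31], [0.31,-0.95]]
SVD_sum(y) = [[0.08, 0.25], [0.25, 0.78]] + [[-0.0, 0.0],[0.00, -0.00]]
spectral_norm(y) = 0.86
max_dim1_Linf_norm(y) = 0.78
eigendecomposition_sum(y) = [[-0.0,0.00], [0.00,-0.0]] + [[0.08,0.25], [0.25,0.78]]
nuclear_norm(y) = 0.86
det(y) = -0.00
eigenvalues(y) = [-0.0, 0.86]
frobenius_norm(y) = 0.86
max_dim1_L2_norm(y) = 0.82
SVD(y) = [[-0.31, -0.95],[-0.95, 0.31]] @ diag([0.8601162633521315, 0.00011626335213133979]) @ [[-0.31, -0.95], [0.95, -0.31]]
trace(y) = 0.86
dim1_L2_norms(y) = [0.26, 0.82]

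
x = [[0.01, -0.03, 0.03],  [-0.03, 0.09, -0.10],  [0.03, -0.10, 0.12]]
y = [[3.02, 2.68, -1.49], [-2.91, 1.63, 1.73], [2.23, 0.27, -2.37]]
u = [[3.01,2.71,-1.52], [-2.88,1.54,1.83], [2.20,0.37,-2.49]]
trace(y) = 2.28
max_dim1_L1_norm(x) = 0.25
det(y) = -14.63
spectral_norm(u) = 5.85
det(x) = -0.00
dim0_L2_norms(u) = [4.71, 3.14, 3.44]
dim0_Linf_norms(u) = [3.01, 2.71, 2.49]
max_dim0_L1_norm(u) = 8.09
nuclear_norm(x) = 0.22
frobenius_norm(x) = 0.21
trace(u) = 2.06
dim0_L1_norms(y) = [8.16, 4.58, 5.59]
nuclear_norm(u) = 9.71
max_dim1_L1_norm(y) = 7.19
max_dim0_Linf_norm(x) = 0.12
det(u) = -15.33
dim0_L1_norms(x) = [0.07, 0.22, 0.25]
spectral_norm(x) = 0.21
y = x + u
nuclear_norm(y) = 9.65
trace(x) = 0.22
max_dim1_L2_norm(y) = 4.3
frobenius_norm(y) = 6.58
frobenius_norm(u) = 6.63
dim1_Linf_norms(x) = [0.03, 0.1, 0.12]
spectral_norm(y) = 5.78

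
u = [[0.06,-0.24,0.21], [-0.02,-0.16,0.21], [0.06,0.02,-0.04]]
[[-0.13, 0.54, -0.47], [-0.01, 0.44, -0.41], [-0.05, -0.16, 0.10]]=u @ [[-0.77, -2.04, 0.61], [0.85, -3.27, 1.36], [0.55, -0.59, -0.85]]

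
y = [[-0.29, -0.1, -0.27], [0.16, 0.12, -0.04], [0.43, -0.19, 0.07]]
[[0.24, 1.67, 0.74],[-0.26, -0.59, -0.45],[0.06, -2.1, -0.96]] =y @ [[-0.53, -4.43, -2.45], [-1.43, 0.43, -0.45], [0.20, -1.59, 0.05]]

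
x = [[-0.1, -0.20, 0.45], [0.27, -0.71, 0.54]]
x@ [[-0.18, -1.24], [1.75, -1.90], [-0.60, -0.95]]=[[-0.6, 0.08], [-1.62, 0.5]]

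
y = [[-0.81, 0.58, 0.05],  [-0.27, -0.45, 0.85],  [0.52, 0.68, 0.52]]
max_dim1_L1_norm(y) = 1.72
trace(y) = -0.74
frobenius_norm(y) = 1.73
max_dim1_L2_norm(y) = 1.0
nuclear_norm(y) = 3.00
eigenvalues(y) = [(-0.87+0.49j), (-0.87-0.49j), (1+0j)]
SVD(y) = [[-0.07, 0.36, 0.93],[-0.49, -0.82, 0.28],[0.87, -0.43, 0.24]] @ diag([1.0028684944729844, 0.9977471595166084, 0.9974243773189165]) @ [[0.64,0.77,0.03],[-0.30,0.29,-0.91],[-0.71,0.57,0.41]]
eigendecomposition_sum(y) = [[(-0.42+0.24j),0.25+0.35j,-0.05-0.24j], [-0.18-0.40j,(-0.34+0.19j),0.22-0.02j], [0.18+0.17j,0.14-0.18j,-0.11+0.06j]] + [[(-0.42-0.24j), 0.25-0.35j, -0.05+0.24j], [(-0.18+0.4j), -0.34-0.19j, (0.22+0.02j)], [0.18-0.17j, (0.14+0.18j), -0.11-0.06j]] + [[0.03-0.00j, 0.08+0.00j, (0.15+0j)],[(0.08-0j), (0.22+0j), 0.41+0.00j],[0.15-0.00j, (0.41+0j), 0.74+0.00j]]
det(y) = 1.00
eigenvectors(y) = [[(-0.69+0j), (-0.69-0j), 0.18+0.00j], [(0.06-0.62j), 0.06+0.62j, (0.47+0j)], [(0.11+0.34j), (0.11-0.34j), 0.86+0.00j]]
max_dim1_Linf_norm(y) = 0.85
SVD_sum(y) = [[-0.05,  -0.06,  -0.0], [-0.31,  -0.38,  -0.02], [0.56,  0.67,  0.03]] + [[-0.11, 0.10, -0.33], [0.25, -0.24, 0.75], [0.13, -0.12, 0.39]] + [[-0.65,0.53,0.38],[-0.20,0.16,0.12],[-0.17,0.14,0.1]]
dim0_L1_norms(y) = [1.6, 1.71, 1.42]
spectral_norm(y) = 1.00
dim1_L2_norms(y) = [1.0, 1.0, 1.0]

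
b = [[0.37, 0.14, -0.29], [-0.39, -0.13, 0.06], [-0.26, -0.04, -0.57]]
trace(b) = -0.33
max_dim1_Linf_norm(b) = 0.57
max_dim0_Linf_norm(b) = 0.57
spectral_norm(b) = 0.65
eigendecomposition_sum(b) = [[0.41, 0.14, -0.13], [-0.37, -0.13, 0.11], [-0.1, -0.04, 0.03]] + [[0.0, 0.00, -0.0], [-0.0, -0.00, 0.0], [-0.00, -0.00, 0.0]] + [[-0.04, -0.00, -0.16], [-0.01, -0.00, -0.05], [-0.16, -0.00, -0.60]]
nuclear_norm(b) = 1.27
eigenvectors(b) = [[-0.73, -0.30, 0.26],[0.66, 0.95, 0.09],[0.18, 0.07, 0.96]]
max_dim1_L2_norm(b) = 0.63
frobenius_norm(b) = 0.90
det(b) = 0.00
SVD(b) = [[-0.22, 0.75, -0.62], [-0.12, -0.65, -0.75], [-0.97, -0.09, 0.24]] @ diag([0.6464187930942202, 0.6240531006470738, 0.000686663953540228]) @ [[0.34, 0.04, 0.94], [0.89, 0.31, -0.33], [-0.30, 0.95, 0.07]]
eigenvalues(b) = [0.32, -0.0, -0.64]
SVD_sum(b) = [[-0.05, -0.01, -0.14],[-0.03, -0.00, -0.07],[-0.21, -0.02, -0.59]] + [[0.42, 0.15, -0.15], [-0.36, -0.13, 0.13], [-0.05, -0.02, 0.02]] + [[0.00, -0.0, -0.0], [0.0, -0.00, -0.00], [-0.00, 0.00, 0.00]]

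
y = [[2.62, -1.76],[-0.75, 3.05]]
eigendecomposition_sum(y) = [[0.99,1.25], [0.53,0.68]] + [[1.63, -3.01], [-1.28, 2.37]]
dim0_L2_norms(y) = [2.73, 3.52]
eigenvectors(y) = [[-0.88,0.79], [-0.48,-0.62]]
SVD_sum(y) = [[1.69, -2.41],[-1.68, 2.39]] + [[0.93, 0.65], [0.93, 0.66]]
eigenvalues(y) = [1.67, 4.0]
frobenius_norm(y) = 4.45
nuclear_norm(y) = 5.76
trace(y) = 5.67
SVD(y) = [[-0.71,  0.7],[0.7,  0.71]] @ diag([4.152909869744129, 1.6063435540947621]) @ [[-0.57,  0.82], [0.82,  0.57]]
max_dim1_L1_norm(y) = 4.38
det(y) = 6.67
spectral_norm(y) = 4.15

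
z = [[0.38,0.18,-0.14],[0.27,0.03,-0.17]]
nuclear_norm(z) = 0.64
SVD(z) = [[-0.82, -0.58], [-0.58, 0.82]] @ diag([0.5379861518500832, 0.09834073630769269]) @ [[-0.87,  -0.31,  0.39], [0.01,  -0.81,  -0.59]]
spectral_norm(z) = 0.54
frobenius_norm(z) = 0.55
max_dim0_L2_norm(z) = 0.47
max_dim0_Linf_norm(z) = 0.38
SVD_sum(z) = [[0.38, 0.13, -0.17], [0.27, 0.09, -0.12]] + [[-0.00, 0.05, 0.03], [0.0, -0.06, -0.05]]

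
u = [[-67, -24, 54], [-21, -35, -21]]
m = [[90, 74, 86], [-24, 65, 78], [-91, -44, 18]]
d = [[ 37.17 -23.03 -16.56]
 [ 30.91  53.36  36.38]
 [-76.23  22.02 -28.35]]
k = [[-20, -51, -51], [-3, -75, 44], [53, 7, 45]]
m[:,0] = [90, -24, -91]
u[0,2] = 54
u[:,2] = [54, -21]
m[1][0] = -24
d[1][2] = 36.38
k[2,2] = 45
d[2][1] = 22.02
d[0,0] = 37.17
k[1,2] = 44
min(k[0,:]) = -51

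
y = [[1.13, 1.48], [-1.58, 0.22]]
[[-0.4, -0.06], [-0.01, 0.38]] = y@[[-0.03, -0.22], [-0.25, 0.13]]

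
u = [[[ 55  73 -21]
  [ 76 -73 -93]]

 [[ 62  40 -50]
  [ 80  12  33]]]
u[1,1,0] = 80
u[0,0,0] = 55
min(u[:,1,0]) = 76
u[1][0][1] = 40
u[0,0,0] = 55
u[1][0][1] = 40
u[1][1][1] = 12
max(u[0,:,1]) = 73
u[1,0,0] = 62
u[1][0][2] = -50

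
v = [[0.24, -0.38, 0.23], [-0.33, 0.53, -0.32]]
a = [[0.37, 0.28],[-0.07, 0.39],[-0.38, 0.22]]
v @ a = [[0.03, -0.03], [-0.04, 0.04]]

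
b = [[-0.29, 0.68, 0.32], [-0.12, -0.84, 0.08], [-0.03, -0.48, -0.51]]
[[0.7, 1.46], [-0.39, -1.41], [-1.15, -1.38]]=b @ [[0.72, 0.21], [0.53, 1.75], [1.71, 1.04]]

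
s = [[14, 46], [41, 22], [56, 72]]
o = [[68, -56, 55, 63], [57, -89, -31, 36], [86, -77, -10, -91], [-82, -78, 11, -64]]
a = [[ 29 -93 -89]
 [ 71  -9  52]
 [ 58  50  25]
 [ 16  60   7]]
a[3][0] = 16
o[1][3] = 36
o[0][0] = 68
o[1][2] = -31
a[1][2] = 52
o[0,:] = [68, -56, 55, 63]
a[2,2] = 25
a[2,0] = 58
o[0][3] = 63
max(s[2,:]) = 72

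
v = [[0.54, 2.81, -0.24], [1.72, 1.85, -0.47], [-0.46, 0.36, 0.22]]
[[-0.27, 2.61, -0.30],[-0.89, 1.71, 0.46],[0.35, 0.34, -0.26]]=v @[[-0.32, -0.01, 0.54], [0.04, 0.93, -0.19], [0.87, -0.02, 0.26]]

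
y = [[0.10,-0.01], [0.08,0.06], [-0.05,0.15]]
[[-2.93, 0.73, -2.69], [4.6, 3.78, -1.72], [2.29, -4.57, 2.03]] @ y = [[-0.1, -0.33], [0.85, -0.08], [-0.24, 0.01]]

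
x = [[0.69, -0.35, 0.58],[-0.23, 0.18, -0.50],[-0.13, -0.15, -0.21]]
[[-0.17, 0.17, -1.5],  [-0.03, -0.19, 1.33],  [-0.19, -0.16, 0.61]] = x @ [[-0.21, -0.01, 0.03], [0.81, 0.36, -0.24], [0.45, 0.52, -2.76]]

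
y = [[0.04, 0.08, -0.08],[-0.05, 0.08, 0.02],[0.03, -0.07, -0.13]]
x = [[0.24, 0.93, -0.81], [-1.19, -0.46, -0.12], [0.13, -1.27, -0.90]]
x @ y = [[-0.06, 0.15, 0.10], [-0.03, -0.12, 0.10], [0.04, -0.03, 0.08]]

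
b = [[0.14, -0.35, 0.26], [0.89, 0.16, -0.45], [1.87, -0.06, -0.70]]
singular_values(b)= [2.23, 0.5, 0.03]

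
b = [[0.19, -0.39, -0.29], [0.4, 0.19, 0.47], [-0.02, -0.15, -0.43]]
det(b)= -0.049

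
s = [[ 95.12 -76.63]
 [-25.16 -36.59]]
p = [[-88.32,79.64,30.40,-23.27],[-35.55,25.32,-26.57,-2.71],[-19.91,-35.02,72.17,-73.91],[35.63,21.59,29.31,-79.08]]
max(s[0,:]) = 95.12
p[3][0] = 35.63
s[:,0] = [95.12, -25.16]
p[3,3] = -79.08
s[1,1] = -36.59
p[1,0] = -35.55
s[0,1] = -76.63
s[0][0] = 95.12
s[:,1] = [-76.63, -36.59]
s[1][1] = -36.59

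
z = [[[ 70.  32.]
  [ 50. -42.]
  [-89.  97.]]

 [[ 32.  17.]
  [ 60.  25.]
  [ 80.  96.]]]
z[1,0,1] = 17.0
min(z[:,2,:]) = -89.0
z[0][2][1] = 97.0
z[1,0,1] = 17.0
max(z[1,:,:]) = 96.0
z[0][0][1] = 32.0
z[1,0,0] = 32.0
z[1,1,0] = 60.0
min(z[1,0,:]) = 17.0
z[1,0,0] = 32.0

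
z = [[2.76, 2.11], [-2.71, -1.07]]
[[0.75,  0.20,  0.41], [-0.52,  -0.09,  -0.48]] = z@[[0.11, -0.01, 0.21], [0.21, 0.11, -0.08]]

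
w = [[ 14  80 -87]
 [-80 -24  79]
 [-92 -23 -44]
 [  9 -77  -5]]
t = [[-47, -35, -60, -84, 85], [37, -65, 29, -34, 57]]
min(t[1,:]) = -65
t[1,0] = 37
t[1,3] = -34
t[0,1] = -35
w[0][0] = 14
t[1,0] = 37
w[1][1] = -24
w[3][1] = -77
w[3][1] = -77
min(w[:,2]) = -87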